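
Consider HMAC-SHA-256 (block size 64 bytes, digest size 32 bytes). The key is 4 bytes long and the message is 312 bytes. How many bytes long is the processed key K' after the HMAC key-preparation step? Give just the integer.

Key is 4 ≤ 64 bytes, zero-padded: |K'| = 64.

64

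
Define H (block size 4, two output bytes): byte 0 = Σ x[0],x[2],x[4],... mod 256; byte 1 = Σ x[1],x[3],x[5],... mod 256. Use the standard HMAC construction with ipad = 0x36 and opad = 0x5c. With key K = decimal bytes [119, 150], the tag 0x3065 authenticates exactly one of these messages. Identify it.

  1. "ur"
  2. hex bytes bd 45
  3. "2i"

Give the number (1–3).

Key decimal bytes [119, 150] = 77 96 is 2 bytes ≤ B = 4; zero-pad to 4 bytes: K' = 77 96 00 00.
K' ⊕ ipad = 41 a0 36 36; K' ⊕ opad = 2b ca 5c 5c.
m1: inner = H(41 a0 36 36 75 72) = ec 48; tag = H(2b ca 5c 5c ec 48) = 736e
m2: inner = H(41 a0 36 36 bd 45) = 34 1b; tag = H(2b ca 5c 5c 34 1b) = bb41
m3: inner = H(41 a0 36 36 32 69) = a9 3f; tag = H(2b ca 5c 5c a9 3f) = 3065 ← matches

3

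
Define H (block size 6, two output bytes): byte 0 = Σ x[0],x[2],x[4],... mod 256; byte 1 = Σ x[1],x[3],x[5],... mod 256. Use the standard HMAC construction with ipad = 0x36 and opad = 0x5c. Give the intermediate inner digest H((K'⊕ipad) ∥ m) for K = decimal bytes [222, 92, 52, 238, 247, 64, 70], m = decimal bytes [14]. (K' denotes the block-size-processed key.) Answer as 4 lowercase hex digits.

f328

Key decimal bytes [222, 92, 52, 238, 247, 64, 70] = de 5c 34 ee f7 40 46 is 7 bytes > B = 6, so hash it first: H(key) = 4f 8a, then zero-pad to 6 bytes: K' = 4f 8a 00 00 00 00.
K' ⊕ ipad = 79 bc 36 36 36 36.
Inner input = 79 bc 36 36 36 36 ∥ 0e.
Inner hash: even-index sum = 243 mod 256 = 243; odd-index sum = 296 mod 256 = 40 → f3 28.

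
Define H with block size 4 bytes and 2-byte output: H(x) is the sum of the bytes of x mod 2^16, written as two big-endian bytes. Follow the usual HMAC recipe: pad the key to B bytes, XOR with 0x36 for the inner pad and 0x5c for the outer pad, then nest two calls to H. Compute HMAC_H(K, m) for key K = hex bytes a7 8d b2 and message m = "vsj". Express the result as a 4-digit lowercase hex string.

Key hex bytes a7 8d b2 is 3 bytes ≤ B = 4; zero-pad to 4 bytes: K' = a7 8d b2 00.
K' ⊕ ipad = 91 bb 84 36.  K' ⊕ opad = fb d1 ee 5c.
Inner input = (K'⊕ipad) ∥ m = 91 bb 84 36 ∥ 76 73 6a.
Inner hash: sum = 145+187+132+54+118+115+106 = 857 → 03 59.
Outer input = (K'⊕opad) ∥ inner = fb d1 ee 5c ∥ 03 59.
Outer hash (tag): sum = 251+209+238+92+3+89 = 882 → 03 72.

0372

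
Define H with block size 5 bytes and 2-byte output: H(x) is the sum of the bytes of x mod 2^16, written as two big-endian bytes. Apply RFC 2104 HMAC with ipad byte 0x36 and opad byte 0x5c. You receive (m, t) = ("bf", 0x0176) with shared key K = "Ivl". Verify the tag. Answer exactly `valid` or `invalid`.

Key "Ivl" = 49 76 6c is 3 bytes ≤ B = 5; zero-pad to 5 bytes: K' = 49 76 6c 00 00.
K' ⊕ ipad = 7f 40 5a 36 36; K' ⊕ opad = 15 2a 30 5c 5c.
Inner hash: sum = 127+64+90+54+54+98+102 = 589 → 02 4d.
Outer hash (recomputed tag): sum = 21+42+48+92+92+2+77 = 374 → 01 76.
Recomputed tag = 0176; claimed = 0176 → match.

valid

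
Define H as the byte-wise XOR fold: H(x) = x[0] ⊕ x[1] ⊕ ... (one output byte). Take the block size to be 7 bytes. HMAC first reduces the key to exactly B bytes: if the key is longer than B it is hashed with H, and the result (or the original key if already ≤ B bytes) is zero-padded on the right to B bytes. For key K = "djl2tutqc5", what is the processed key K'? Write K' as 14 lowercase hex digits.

02000000000000

|K| = 10 > B = 7, so first hash the key.
H(K): XOR 64⊕6a⊕6c⊕32⊕74⊕75⊕74⊕71⊕63⊕35 = 02.
Zero-pad H(K) = 02 to 7 bytes: K' = 02 00 00 00 00 00 00.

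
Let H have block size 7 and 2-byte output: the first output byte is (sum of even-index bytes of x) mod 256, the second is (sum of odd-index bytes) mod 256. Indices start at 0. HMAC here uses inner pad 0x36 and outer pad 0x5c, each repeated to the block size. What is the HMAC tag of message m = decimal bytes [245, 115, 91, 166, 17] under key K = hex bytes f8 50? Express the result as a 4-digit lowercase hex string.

Key hex bytes f8 50 is 2 bytes ≤ B = 7; zero-pad to 7 bytes: K' = f8 50 00 00 00 00 00.
K' ⊕ ipad = ce 66 36 36 36 36 36.  K' ⊕ opad = a4 0c 5c 5c 5c 5c 5c.
Inner input = (K'⊕ipad) ∥ m = ce 66 36 36 36 36 36 ∥ f5 73 5b a6 11.
Inner hash: even-index sum = 649 mod 256 = 137; odd-index sum = 563 mod 256 = 51 → 89 33.
Outer input = (K'⊕opad) ∥ inner = a4 0c 5c 5c 5c 5c 5c ∥ 89 33.
Outer hash (tag): even-index sum = 491 mod 256 = 235; odd-index sum = 333 mod 256 = 77 → eb 4d.

eb4d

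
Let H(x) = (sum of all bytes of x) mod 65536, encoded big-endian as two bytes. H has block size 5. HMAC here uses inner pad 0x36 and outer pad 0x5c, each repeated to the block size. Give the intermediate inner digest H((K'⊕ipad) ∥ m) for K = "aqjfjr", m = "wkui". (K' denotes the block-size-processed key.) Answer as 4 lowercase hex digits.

Key "aqjfjr" = 61 71 6a 66 6a 72 is 6 bytes > B = 5, so hash it first: H(key) = 02 7e, then zero-pad to 5 bytes: K' = 02 7e 00 00 00.
K' ⊕ ipad = 34 48 36 36 36.
Inner input = 34 48 36 36 36 ∥ 77 6b 75 69.
Inner hash: sum = 52+72+54+54+54+119+107+117+105 = 734 → 02 de.

02de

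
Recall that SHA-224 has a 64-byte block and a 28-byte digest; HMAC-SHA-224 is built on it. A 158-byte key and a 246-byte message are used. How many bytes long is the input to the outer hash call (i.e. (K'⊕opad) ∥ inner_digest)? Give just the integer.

92

Key is 158 > 64 bytes, so it is hashed to 28 bytes then zero-padded to 64: |K'| = 64.
Outer input = (K'⊕opad) ∥ H(inner) → 64 + 28 = 92 bytes.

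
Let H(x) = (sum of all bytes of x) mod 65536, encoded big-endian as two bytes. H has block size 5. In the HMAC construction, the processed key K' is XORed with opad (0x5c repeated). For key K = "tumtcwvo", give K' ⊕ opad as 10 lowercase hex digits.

Key "tumtcwvo" = 74 75 6d 74 63 77 76 6f is 8 bytes > B = 5, so hash it first: H(key) = 03 89, then zero-pad to 5 bytes: K' = 03 89 00 00 00.
XOR each byte with 0x5c: 03⊕5c=5f, 89⊕5c=d5, 00⊕5c=5c, 00⊕5c=5c, 00⊕5c=5c.

5fd55c5c5c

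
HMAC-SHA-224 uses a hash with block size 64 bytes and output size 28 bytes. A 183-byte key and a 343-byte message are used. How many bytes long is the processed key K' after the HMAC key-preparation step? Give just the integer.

Key is 183 > 64 bytes, so it is hashed to 28 bytes then zero-padded to 64: |K'| = 64.

64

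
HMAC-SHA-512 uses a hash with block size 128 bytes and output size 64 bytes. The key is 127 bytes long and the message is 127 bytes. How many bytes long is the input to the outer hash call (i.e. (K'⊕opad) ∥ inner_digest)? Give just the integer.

192

Key is 127 ≤ 128 bytes, zero-padded: |K'| = 128.
Outer input = (K'⊕opad) ∥ H(inner) → 128 + 64 = 192 bytes.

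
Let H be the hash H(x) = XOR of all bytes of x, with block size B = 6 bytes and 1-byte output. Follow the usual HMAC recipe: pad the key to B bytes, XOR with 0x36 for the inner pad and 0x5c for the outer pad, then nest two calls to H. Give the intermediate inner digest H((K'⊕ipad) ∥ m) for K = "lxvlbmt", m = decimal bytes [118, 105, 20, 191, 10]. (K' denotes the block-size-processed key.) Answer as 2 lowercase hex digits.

Key "lxvlbmt" = 6c 78 76 6c 62 6d 74 is 7 bytes > B = 6, so hash it first: H(key) = 75, then zero-pad to 6 bytes: K' = 75 00 00 00 00 00.
K' ⊕ ipad = 43 36 36 36 36 36.
Inner input = 43 36 36 36 36 36 ∥ 76 69 14 bf 0a.
Inner hash: XOR 43⊕36⊕36⊕36⊕36⊕36⊕76⊕69⊕14⊕bf⊕0a = cb.

cb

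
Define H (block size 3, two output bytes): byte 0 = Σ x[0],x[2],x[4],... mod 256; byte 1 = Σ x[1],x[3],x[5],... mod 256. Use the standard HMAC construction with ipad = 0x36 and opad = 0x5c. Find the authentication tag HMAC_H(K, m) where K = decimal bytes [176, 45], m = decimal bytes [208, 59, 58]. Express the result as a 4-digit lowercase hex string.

Key decimal bytes [176, 45] = b0 2d is 2 bytes ≤ B = 3; zero-pad to 3 bytes: K' = b0 2d 00.
K' ⊕ ipad = 86 1b 36.  K' ⊕ opad = ec 71 5c.
Inner input = (K'⊕ipad) ∥ m = 86 1b 36 ∥ d0 3b 3a.
Inner hash: even-index sum = 247 mod 256 = 247; odd-index sum = 293 mod 256 = 37 → f7 25.
Outer input = (K'⊕opad) ∥ inner = ec 71 5c ∥ f7 25.
Outer hash (tag): even-index sum = 365 mod 256 = 109; odd-index sum = 360 mod 256 = 104 → 6d 68.

6d68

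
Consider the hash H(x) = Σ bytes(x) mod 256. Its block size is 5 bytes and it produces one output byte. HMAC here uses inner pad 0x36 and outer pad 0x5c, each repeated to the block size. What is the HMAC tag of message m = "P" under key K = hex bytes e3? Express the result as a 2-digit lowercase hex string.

Key hex bytes e3 is 1 byte ≤ B = 5; zero-pad to 5 bytes: K' = e3 00 00 00 00.
K' ⊕ ipad = d5 36 36 36 36.  K' ⊕ opad = bf 5c 5c 5c 5c.
Inner input = (K'⊕ipad) ∥ m = d5 36 36 36 36 ∥ 50.
Inner hash: sum = 213+54+54+54+54+80 = 509; mod 256 = 253 → fd.
Outer input = (K'⊕opad) ∥ inner = bf 5c 5c 5c 5c ∥ fd.
Outer hash (tag): sum = 191+92+92+92+92+253 = 812; mod 256 = 44 → 2c.

2c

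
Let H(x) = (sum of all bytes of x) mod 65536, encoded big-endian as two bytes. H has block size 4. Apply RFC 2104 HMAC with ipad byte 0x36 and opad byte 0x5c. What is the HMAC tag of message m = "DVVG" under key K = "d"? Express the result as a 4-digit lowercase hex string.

Key "d" = 64 is 1 byte ≤ B = 4; zero-pad to 4 bytes: K' = 64 00 00 00.
K' ⊕ ipad = 52 36 36 36.  K' ⊕ opad = 38 5c 5c 5c.
Inner input = (K'⊕ipad) ∥ m = 52 36 36 36 ∥ 44 56 56 47.
Inner hash: sum = 82+54+54+54+68+86+86+71 = 555 → 02 2b.
Outer input = (K'⊕opad) ∥ inner = 38 5c 5c 5c ∥ 02 2b.
Outer hash (tag): sum = 56+92+92+92+2+43 = 377 → 01 79.

0179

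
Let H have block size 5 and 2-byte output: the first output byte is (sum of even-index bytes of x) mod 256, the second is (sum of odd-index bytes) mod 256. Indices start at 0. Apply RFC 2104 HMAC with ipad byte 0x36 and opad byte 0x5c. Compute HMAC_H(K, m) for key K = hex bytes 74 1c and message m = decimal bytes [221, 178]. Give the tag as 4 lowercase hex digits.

1dfc

Key hex bytes 74 1c is 2 bytes ≤ B = 5; zero-pad to 5 bytes: K' = 74 1c 00 00 00.
K' ⊕ ipad = 42 2a 36 36 36.  K' ⊕ opad = 28 40 5c 5c 5c.
Inner input = (K'⊕ipad) ∥ m = 42 2a 36 36 36 ∥ dd b2.
Inner hash: even-index sum = 352 mod 256 = 96; odd-index sum = 317 mod 256 = 61 → 60 3d.
Outer input = (K'⊕opad) ∥ inner = 28 40 5c 5c 5c ∥ 60 3d.
Outer hash (tag): even-index sum = 285 mod 256 = 29; odd-index sum = 252 mod 256 = 252 → 1d fc.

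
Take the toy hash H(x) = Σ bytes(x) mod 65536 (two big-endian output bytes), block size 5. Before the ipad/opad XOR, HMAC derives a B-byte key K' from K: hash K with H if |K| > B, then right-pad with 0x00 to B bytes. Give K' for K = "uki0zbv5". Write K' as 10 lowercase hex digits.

|K| = 8 > B = 5, so first hash the key.
H(K): sum = 117+107+105+48+122+98+118+53 = 768 → 03 00.
Zero-pad H(K) = 03 00 to 5 bytes: K' = 03 00 00 00 00.

0300000000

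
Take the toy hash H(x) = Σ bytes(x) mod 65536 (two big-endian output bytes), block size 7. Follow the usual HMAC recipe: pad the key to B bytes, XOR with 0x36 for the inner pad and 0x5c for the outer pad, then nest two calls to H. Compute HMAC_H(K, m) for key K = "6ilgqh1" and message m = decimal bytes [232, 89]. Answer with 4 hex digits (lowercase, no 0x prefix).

02d1

Key "6ilgqh1" = 36 69 6c 67 71 68 31 is exactly B = 7 bytes: K' = 36 69 6c 67 71 68 31.
K' ⊕ ipad = 00 5f 5a 51 47 5e 07.  K' ⊕ opad = 6a 35 30 3b 2d 34 6d.
Inner input = (K'⊕ipad) ∥ m = 00 5f 5a 51 47 5e 07 ∥ e8 59.
Inner hash: sum = 0+95+90+81+71+94+7+232+89 = 759 → 02 f7.
Outer input = (K'⊕opad) ∥ inner = 6a 35 30 3b 2d 34 6d ∥ 02 f7.
Outer hash (tag): sum = 106+53+48+59+45+52+109+2+247 = 721 → 02 d1.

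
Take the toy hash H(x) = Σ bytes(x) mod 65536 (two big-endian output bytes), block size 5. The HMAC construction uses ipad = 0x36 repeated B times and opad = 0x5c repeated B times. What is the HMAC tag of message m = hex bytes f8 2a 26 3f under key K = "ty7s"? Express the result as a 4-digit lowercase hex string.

Key "ty7s" = 74 79 37 73 is 4 bytes ≤ B = 5; zero-pad to 5 bytes: K' = 74 79 37 73 00.
K' ⊕ ipad = 42 4f 01 45 36.  K' ⊕ opad = 28 25 6b 2f 5c.
Inner input = (K'⊕ipad) ∥ m = 42 4f 01 45 36 ∥ f8 2a 26 3f.
Inner hash: sum = 66+79+1+69+54+248+42+38+63 = 660 → 02 94.
Outer input = (K'⊕opad) ∥ inner = 28 25 6b 2f 5c ∥ 02 94.
Outer hash (tag): sum = 40+37+107+47+92+2+148 = 473 → 01 d9.

01d9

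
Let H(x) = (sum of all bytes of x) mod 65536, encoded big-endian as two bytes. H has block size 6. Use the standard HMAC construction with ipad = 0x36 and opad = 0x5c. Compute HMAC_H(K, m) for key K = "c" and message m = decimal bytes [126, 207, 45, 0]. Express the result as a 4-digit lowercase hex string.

02ea

Key "c" = 63 is 1 byte ≤ B = 6; zero-pad to 6 bytes: K' = 63 00 00 00 00 00.
K' ⊕ ipad = 55 36 36 36 36 36.  K' ⊕ opad = 3f 5c 5c 5c 5c 5c.
Inner input = (K'⊕ipad) ∥ m = 55 36 36 36 36 36 ∥ 7e cf 2d 00.
Inner hash: sum = 85+54+54+54+54+54+126+207+45+0 = 733 → 02 dd.
Outer input = (K'⊕opad) ∥ inner = 3f 5c 5c 5c 5c 5c ∥ 02 dd.
Outer hash (tag): sum = 63+92+92+92+92+92+2+221 = 746 → 02 ea.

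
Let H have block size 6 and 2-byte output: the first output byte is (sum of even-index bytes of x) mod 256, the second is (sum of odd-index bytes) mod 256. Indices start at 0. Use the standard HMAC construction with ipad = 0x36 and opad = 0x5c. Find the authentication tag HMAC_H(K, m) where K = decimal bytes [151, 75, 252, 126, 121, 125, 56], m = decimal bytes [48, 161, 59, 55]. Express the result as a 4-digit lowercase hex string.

Key decimal bytes [151, 75, 252, 126, 121, 125, 56] = 97 4b fc 7e 79 7d 38 is 7 bytes > B = 6, so hash it first: H(key) = 44 46, then zero-pad to 6 bytes: K' = 44 46 00 00 00 00.
K' ⊕ ipad = 72 70 36 36 36 36.  K' ⊕ opad = 18 1a 5c 5c 5c 5c.
Inner input = (K'⊕ipad) ∥ m = 72 70 36 36 36 36 ∥ 30 a1 3b 37.
Inner hash: even-index sum = 329 mod 256 = 73; odd-index sum = 436 mod 256 = 180 → 49 b4.
Outer input = (K'⊕opad) ∥ inner = 18 1a 5c 5c 5c 5c ∥ 49 b4.
Outer hash (tag): even-index sum = 281 mod 256 = 25; odd-index sum = 390 mod 256 = 134 → 19 86.

1986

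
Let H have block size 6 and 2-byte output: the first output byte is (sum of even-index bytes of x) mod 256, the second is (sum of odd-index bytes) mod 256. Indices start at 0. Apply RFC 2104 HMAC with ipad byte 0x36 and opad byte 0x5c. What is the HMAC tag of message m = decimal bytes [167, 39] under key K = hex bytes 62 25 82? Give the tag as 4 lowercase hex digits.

Key hex bytes 62 25 82 is 3 bytes ≤ B = 6; zero-pad to 6 bytes: K' = 62 25 82 00 00 00.
K' ⊕ ipad = 54 13 b4 36 36 36.  K' ⊕ opad = 3e 79 de 5c 5c 5c.
Inner input = (K'⊕ipad) ∥ m = 54 13 b4 36 36 36 ∥ a7 27.
Inner hash: even-index sum = 485 mod 256 = 229; odd-index sum = 166 mod 256 = 166 → e5 a6.
Outer input = (K'⊕opad) ∥ inner = 3e 79 de 5c 5c 5c ∥ e5 a6.
Outer hash (tag): even-index sum = 605 mod 256 = 93; odd-index sum = 471 mod 256 = 215 → 5d d7.

5dd7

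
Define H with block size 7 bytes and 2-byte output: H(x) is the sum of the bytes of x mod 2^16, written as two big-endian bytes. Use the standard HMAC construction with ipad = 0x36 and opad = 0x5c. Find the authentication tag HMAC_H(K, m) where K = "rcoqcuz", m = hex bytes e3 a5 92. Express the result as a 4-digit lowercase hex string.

0196

Key "rcoqcuz" = 72 63 6f 71 63 75 7a is exactly B = 7 bytes: K' = 72 63 6f 71 63 75 7a.
K' ⊕ ipad = 44 55 59 47 55 43 4c.  K' ⊕ opad = 2e 3f 33 2d 3f 29 26.
Inner input = (K'⊕ipad) ∥ m = 44 55 59 47 55 43 4c ∥ e3 a5 92.
Inner hash: sum = 68+85+89+71+85+67+76+227+165+146 = 1079 → 04 37.
Outer input = (K'⊕opad) ∥ inner = 2e 3f 33 2d 3f 29 26 ∥ 04 37.
Outer hash (tag): sum = 46+63+51+45+63+41+38+4+55 = 406 → 01 96.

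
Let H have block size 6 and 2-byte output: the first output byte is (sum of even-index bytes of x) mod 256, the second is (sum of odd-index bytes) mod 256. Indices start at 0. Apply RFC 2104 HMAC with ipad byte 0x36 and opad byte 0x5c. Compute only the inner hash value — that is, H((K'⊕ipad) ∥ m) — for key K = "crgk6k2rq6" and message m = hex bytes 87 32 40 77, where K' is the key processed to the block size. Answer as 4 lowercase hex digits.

Key "crgk6k2rq6" = 63 72 67 6b 36 6b 32 72 71 36 is 10 bytes > B = 6, so hash it first: H(key) = a3 f0, then zero-pad to 6 bytes: K' = a3 f0 00 00 00 00.
K' ⊕ ipad = 95 c6 36 36 36 36.
Inner input = 95 c6 36 36 36 36 ∥ 87 32 40 77.
Inner hash: even-index sum = 456 mod 256 = 200; odd-index sum = 475 mod 256 = 219 → c8 db.

c8db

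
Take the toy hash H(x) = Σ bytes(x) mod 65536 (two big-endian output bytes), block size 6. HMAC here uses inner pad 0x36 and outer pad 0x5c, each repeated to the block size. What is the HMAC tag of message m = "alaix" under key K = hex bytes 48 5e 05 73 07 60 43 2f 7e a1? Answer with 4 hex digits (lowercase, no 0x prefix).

0258

Key hex bytes 48 5e 05 73 07 60 43 2f 7e a1 is 10 bytes > B = 6, so hash it first: H(key) = 03 16, then zero-pad to 6 bytes: K' = 03 16 00 00 00 00.
K' ⊕ ipad = 35 20 36 36 36 36.  K' ⊕ opad = 5f 4a 5c 5c 5c 5c.
Inner input = (K'⊕ipad) ∥ m = 35 20 36 36 36 36 ∥ 61 6c 61 69 78.
Inner hash: sum = 53+32+54+54+54+54+97+108+97+105+120 = 828 → 03 3c.
Outer input = (K'⊕opad) ∥ inner = 5f 4a 5c 5c 5c 5c ∥ 03 3c.
Outer hash (tag): sum = 95+74+92+92+92+92+3+60 = 600 → 02 58.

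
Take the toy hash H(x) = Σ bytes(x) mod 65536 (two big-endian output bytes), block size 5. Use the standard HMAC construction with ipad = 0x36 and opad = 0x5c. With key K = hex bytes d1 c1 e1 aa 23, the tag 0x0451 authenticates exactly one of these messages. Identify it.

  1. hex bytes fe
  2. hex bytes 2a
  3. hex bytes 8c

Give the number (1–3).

3

Key hex bytes d1 c1 e1 aa 23 is exactly B = 5 bytes: K' = d1 c1 e1 aa 23.
K' ⊕ ipad = e7 f7 d7 9c 15; K' ⊕ opad = 8d 9d bd f6 7f.
m1: inner = H(e7 f7 d7 9c 15 fe) = 04 64; tag = H(8d 9d bd f6 7f 04 64) = 03c4
m2: inner = H(e7 f7 d7 9c 15 2a) = 03 90; tag = H(8d 9d bd f6 7f 03 90) = 03ef
m3: inner = H(e7 f7 d7 9c 15 8c) = 03 f2; tag = H(8d 9d bd f6 7f 03 f2) = 0451 ← matches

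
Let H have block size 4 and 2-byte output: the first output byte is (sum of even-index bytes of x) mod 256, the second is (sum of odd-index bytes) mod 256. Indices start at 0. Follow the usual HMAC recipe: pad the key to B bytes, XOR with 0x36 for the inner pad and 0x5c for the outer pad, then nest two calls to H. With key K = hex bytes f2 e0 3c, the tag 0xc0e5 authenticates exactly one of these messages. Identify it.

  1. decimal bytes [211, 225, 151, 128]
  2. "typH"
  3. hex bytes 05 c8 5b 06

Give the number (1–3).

2

Key hex bytes f2 e0 3c is 3 bytes ≤ B = 4; zero-pad to 4 bytes: K' = f2 e0 3c 00.
K' ⊕ ipad = c4 d6 0a 36; K' ⊕ opad = ae bc 60 5c.
m1: inner = H(c4 d6 0a 36 d3 e1 97 80) = 38 6d; tag = H(ae bc 60 5c 38 6d) = 4685
m2: inner = H(c4 d6 0a 36 74 79 70 48) = b2 cd; tag = H(ae bc 60 5c b2 cd) = c0e5 ← matches
m3: inner = H(c4 d6 0a 36 05 c8 5b 06) = 2e da; tag = H(ae bc 60 5c 2e da) = 3cf2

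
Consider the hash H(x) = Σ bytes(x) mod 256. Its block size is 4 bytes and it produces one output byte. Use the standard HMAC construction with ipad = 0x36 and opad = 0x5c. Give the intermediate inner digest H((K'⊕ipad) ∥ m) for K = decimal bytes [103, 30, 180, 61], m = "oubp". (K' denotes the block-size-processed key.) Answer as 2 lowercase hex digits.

Key decimal bytes [103, 30, 180, 61] = 67 1e b4 3d is exactly B = 4 bytes: K' = 67 1e b4 3d.
K' ⊕ ipad = 51 28 82 0b.
Inner input = 51 28 82 0b ∥ 6f 75 62 70.
Inner hash: sum = 81+40+130+11+111+117+98+112 = 700; mod 256 = 188 → bc.

bc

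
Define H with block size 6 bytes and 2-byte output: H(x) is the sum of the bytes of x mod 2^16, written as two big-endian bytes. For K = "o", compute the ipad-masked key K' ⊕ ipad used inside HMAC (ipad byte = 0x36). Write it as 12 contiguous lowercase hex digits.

Key "o" = 6f is 1 byte ≤ B = 6; zero-pad to 6 bytes: K' = 6f 00 00 00 00 00.
XOR each byte with 0x36: 6f⊕36=59, 00⊕36=36, 00⊕36=36, 00⊕36=36, 00⊕36=36, 00⊕36=36.

593636363636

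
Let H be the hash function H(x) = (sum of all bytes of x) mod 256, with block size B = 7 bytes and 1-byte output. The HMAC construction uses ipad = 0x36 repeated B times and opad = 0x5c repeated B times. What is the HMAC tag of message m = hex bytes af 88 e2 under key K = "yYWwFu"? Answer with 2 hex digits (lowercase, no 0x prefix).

Key "yYWwFu" = 79 59 57 77 46 75 is 6 bytes ≤ B = 7; zero-pad to 7 bytes: K' = 79 59 57 77 46 75 00.
K' ⊕ ipad = 4f 6f 61 41 70 43 36.  K' ⊕ opad = 25 05 0b 2b 1a 29 5c.
Inner input = (K'⊕ipad) ∥ m = 4f 6f 61 41 70 43 36 ∥ af 88 e2.
Inner hash: sum = 79+111+97+65+112+67+54+175+136+226 = 1122; mod 256 = 98 → 62.
Outer input = (K'⊕opad) ∥ inner = 25 05 0b 2b 1a 29 5c ∥ 62.
Outer hash (tag): sum = 37+5+11+43+26+41+92+98 = 353; mod 256 = 97 → 61.

61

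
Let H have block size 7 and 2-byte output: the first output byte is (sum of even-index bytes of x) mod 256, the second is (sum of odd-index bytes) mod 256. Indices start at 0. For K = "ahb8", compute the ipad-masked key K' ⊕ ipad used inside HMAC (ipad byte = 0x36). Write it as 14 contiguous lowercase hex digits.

575e540e363636

Key "ahb8" = 61 68 62 38 is 4 bytes ≤ B = 7; zero-pad to 7 bytes: K' = 61 68 62 38 00 00 00.
XOR each byte with 0x36: 61⊕36=57, 68⊕36=5e, 62⊕36=54, 38⊕36=0e, 00⊕36=36, 00⊕36=36, 00⊕36=36.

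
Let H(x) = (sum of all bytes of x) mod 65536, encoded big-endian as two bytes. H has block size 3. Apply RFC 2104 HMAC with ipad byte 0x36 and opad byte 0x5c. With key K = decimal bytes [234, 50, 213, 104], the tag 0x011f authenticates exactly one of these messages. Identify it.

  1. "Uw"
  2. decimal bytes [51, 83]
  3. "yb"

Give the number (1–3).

2

Key decimal bytes [234, 50, 213, 104] = ea 32 d5 68 is 4 bytes > B = 3, so hash it first: H(key) = 02 59, then zero-pad to 3 bytes: K' = 02 59 00.
K' ⊕ ipad = 34 6f 36; K' ⊕ opad = 5e 05 5c.
m1: inner = H(34 6f 36 55 77) = 01 a5; tag = H(5e 05 5c 01 a5) = 0165
m2: inner = H(34 6f 36 33 53) = 01 5f; tag = H(5e 05 5c 01 5f) = 011f ← matches
m3: inner = H(34 6f 36 79 62) = 01 b4; tag = H(5e 05 5c 01 b4) = 0174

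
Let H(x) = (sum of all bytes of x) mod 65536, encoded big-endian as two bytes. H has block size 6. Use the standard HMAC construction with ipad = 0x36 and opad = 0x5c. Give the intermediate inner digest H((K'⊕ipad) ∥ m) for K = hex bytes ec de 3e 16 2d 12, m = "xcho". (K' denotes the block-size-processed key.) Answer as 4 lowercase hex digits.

03db

Key hex bytes ec de 3e 16 2d 12 is exactly B = 6 bytes: K' = ec de 3e 16 2d 12.
K' ⊕ ipad = da e8 08 20 1b 24.
Inner input = da e8 08 20 1b 24 ∥ 78 63 68 6f.
Inner hash: sum = 218+232+8+32+27+36+120+99+104+111 = 987 → 03 db.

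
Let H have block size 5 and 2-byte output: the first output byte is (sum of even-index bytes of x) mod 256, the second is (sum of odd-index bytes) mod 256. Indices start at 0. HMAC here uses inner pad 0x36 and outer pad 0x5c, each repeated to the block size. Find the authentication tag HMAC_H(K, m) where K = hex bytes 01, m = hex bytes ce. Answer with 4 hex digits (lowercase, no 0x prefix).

4f5b

Key hex bytes 01 is 1 byte ≤ B = 5; zero-pad to 5 bytes: K' = 01 00 00 00 00.
K' ⊕ ipad = 37 36 36 36 36.  K' ⊕ opad = 5d 5c 5c 5c 5c.
Inner input = (K'⊕ipad) ∥ m = 37 36 36 36 36 ∥ ce.
Inner hash: even-index sum = 163 mod 256 = 163; odd-index sum = 314 mod 256 = 58 → a3 3a.
Outer input = (K'⊕opad) ∥ inner = 5d 5c 5c 5c 5c ∥ a3 3a.
Outer hash (tag): even-index sum = 335 mod 256 = 79; odd-index sum = 347 mod 256 = 91 → 4f 5b.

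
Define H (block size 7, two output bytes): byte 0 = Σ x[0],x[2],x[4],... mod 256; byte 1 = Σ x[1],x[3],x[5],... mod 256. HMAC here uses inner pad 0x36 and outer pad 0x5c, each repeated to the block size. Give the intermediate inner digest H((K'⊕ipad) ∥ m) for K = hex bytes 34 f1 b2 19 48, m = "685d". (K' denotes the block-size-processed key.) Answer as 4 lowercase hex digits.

d697

Key hex bytes 34 f1 b2 19 48 is 5 bytes ≤ B = 7; zero-pad to 7 bytes: K' = 34 f1 b2 19 48 00 00.
K' ⊕ ipad = 02 c7 84 2f 7e 36 36.
Inner input = 02 c7 84 2f 7e 36 36 ∥ 36 38 35 64.
Inner hash: even-index sum = 470 mod 256 = 214; odd-index sum = 407 mod 256 = 151 → d6 97.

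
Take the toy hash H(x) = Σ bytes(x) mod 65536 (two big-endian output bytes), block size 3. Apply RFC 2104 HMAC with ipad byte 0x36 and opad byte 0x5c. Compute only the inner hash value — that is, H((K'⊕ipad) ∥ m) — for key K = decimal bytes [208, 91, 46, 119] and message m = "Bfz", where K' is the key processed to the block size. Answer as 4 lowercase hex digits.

0275

Key decimal bytes [208, 91, 46, 119] = d0 5b 2e 77 is 4 bytes > B = 3, so hash it first: H(key) = 01 d0, then zero-pad to 3 bytes: K' = 01 d0 00.
K' ⊕ ipad = 37 e6 36.
Inner input = 37 e6 36 ∥ 42 66 7a.
Inner hash: sum = 55+230+54+66+102+122 = 629 → 02 75.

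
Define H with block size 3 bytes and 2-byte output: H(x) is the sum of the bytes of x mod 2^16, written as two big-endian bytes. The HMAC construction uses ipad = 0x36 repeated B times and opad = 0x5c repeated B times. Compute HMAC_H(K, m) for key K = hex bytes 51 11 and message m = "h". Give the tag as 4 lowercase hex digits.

Key hex bytes 51 11 is 2 bytes ≤ B = 3; zero-pad to 3 bytes: K' = 51 11 00.
K' ⊕ ipad = 67 27 36.  K' ⊕ opad = 0d 4d 5c.
Inner input = (K'⊕ipad) ∥ m = 67 27 36 ∥ 68.
Inner hash: sum = 103+39+54+104 = 300 → 01 2c.
Outer input = (K'⊕opad) ∥ inner = 0d 4d 5c ∥ 01 2c.
Outer hash (tag): sum = 13+77+92+1+44 = 227 → 00 e3.

00e3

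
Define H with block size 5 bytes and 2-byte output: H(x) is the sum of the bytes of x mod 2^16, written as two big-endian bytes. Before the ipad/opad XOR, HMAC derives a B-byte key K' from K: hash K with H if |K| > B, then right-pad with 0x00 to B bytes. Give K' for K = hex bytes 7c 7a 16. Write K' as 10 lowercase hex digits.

7c7a160000

Key hex bytes 7c 7a 16 is 3 bytes ≤ B = 5; zero-pad to 5 bytes: K' = 7c 7a 16 00 00.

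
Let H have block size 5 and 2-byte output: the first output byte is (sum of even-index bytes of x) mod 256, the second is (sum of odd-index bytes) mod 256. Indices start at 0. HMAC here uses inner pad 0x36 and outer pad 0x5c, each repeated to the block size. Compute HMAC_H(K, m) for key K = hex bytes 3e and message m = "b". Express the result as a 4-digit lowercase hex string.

Key hex bytes 3e is 1 byte ≤ B = 5; zero-pad to 5 bytes: K' = 3e 00 00 00 00.
K' ⊕ ipad = 08 36 36 36 36.  K' ⊕ opad = 62 5c 5c 5c 5c.
Inner input = (K'⊕ipad) ∥ m = 08 36 36 36 36 ∥ 62.
Inner hash: even-index sum = 116 mod 256 = 116; odd-index sum = 206 mod 256 = 206 → 74 ce.
Outer input = (K'⊕opad) ∥ inner = 62 5c 5c 5c 5c ∥ 74 ce.
Outer hash (tag): even-index sum = 488 mod 256 = 232; odd-index sum = 300 mod 256 = 44 → e8 2c.

e82c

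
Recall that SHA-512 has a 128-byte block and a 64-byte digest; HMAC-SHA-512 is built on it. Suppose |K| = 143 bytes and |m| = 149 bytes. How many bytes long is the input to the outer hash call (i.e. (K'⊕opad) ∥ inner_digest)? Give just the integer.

Key is 143 > 128 bytes, so it is hashed to 64 bytes then zero-padded to 128: |K'| = 128.
Outer input = (K'⊕opad) ∥ H(inner) → 128 + 64 = 192 bytes.

192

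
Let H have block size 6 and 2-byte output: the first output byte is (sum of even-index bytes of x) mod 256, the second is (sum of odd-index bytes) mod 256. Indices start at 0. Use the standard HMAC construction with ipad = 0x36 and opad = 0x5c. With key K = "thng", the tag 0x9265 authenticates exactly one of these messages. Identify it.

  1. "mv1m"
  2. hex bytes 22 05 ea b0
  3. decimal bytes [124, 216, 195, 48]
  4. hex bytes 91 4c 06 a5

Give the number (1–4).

Key "thng" = 74 68 6e 67 is 4 bytes ≤ B = 6; zero-pad to 6 bytes: K' = 74 68 6e 67 00 00.
K' ⊕ ipad = 42 5e 58 51 36 36; K' ⊕ opad = 28 34 32 3b 5c 5c.
m1: inner = H(42 5e 58 51 36 36 6d 76 31 6d) = 6e c8; tag = H(28 34 32 3b 5c 5c 6e c8) = 2493
m2: inner = H(42 5e 58 51 36 36 22 05 ea b0) = dc 9a; tag = H(28 34 32 3b 5c 5c dc 9a) = 9265 ← matches
m3: inner = H(42 5e 58 51 36 36 7c d8 c3 30) = 0f ed; tag = H(28 34 32 3b 5c 5c 0f ed) = c5b8
m4: inner = H(42 5e 58 51 36 36 91 4c 06 a5) = 67 d6; tag = H(28 34 32 3b 5c 5c 67 d6) = 1da1

2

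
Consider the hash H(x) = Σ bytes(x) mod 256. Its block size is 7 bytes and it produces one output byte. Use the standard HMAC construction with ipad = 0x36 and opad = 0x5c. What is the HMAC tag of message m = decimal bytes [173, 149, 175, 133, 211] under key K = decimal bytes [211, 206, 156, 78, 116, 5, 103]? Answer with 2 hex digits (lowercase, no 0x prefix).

Key decimal bytes [211, 206, 156, 78, 116, 5, 103] = d3 ce 9c 4e 74 05 67 is exactly B = 7 bytes: K' = d3 ce 9c 4e 74 05 67.
K' ⊕ ipad = e5 f8 aa 78 42 33 51.  K' ⊕ opad = 8f 92 c0 12 28 59 3b.
Inner input = (K'⊕ipad) ∥ m = e5 f8 aa 78 42 33 51 ∥ ad 95 af 85 d3.
Inner hash: sum = 229+248+170+120+66+51+81+173+149+175+133+211 = 1806; mod 256 = 14 → 0e.
Outer input = (K'⊕opad) ∥ inner = 8f 92 c0 12 28 59 3b ∥ 0e.
Outer hash (tag): sum = 143+146+192+18+40+89+59+14 = 701; mod 256 = 189 → bd.

bd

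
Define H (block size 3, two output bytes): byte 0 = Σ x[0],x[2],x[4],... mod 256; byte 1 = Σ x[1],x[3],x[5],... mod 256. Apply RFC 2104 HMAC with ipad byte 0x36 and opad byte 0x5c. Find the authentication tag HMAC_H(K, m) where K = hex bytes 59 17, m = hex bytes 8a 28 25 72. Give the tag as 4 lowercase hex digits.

318a

Key hex bytes 59 17 is 2 bytes ≤ B = 3; zero-pad to 3 bytes: K' = 59 17 00.
K' ⊕ ipad = 6f 21 36.  K' ⊕ opad = 05 4b 5c.
Inner input = (K'⊕ipad) ∥ m = 6f 21 36 ∥ 8a 28 25 72.
Inner hash: even-index sum = 319 mod 256 = 63; odd-index sum = 208 mod 256 = 208 → 3f d0.
Outer input = (K'⊕opad) ∥ inner = 05 4b 5c ∥ 3f d0.
Outer hash (tag): even-index sum = 305 mod 256 = 49; odd-index sum = 138 mod 256 = 138 → 31 8a.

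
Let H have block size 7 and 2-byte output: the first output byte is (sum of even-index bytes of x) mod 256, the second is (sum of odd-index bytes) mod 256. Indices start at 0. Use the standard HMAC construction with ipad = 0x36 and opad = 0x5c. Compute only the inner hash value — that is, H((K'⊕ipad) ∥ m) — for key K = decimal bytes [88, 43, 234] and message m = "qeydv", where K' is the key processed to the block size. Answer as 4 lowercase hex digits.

Key decimal bytes [88, 43, 234] = 58 2b ea is 3 bytes ≤ B = 7; zero-pad to 7 bytes: K' = 58 2b ea 00 00 00 00.
K' ⊕ ipad = 6e 1d dc 36 36 36 36.
Inner input = 6e 1d dc 36 36 36 36 ∥ 71 65 79 64 76.
Inner hash: even-index sum = 639 mod 256 = 127; odd-index sum = 489 mod 256 = 233 → 7f e9.

7fe9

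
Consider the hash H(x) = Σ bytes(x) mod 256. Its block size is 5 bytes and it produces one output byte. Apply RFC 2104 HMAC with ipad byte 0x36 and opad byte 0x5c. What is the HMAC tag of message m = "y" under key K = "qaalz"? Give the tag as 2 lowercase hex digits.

Key "qaalz" = 71 61 61 6c 7a is exactly B = 5 bytes: K' = 71 61 61 6c 7a.
K' ⊕ ipad = 47 57 57 5a 4c.  K' ⊕ opad = 2d 3d 3d 30 26.
Inner input = (K'⊕ipad) ∥ m = 47 57 57 5a 4c ∥ 79.
Inner hash: sum = 71+87+87+90+76+121 = 532; mod 256 = 20 → 14.
Outer input = (K'⊕opad) ∥ inner = 2d 3d 3d 30 26 ∥ 14.
Outer hash (tag): sum = 45+61+61+48+38+20 = 273; mod 256 = 17 → 11.

11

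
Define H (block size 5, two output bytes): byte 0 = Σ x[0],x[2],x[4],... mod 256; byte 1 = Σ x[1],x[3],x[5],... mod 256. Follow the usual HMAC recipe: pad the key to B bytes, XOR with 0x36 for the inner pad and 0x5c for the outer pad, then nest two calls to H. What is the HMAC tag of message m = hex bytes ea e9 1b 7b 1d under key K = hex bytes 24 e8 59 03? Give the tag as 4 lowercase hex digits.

0e2e

Key hex bytes 24 e8 59 03 is 4 bytes ≤ B = 5; zero-pad to 5 bytes: K' = 24 e8 59 03 00.
K' ⊕ ipad = 12 de 6f 35 36.  K' ⊕ opad = 78 b4 05 5f 5c.
Inner input = (K'⊕ipad) ∥ m = 12 de 6f 35 36 ∥ ea e9 1b 7b 1d.
Inner hash: even-index sum = 539 mod 256 = 27; odd-index sum = 565 mod 256 = 53 → 1b 35.
Outer input = (K'⊕opad) ∥ inner = 78 b4 05 5f 5c ∥ 1b 35.
Outer hash (tag): even-index sum = 270 mod 256 = 14; odd-index sum = 302 mod 256 = 46 → 0e 2e.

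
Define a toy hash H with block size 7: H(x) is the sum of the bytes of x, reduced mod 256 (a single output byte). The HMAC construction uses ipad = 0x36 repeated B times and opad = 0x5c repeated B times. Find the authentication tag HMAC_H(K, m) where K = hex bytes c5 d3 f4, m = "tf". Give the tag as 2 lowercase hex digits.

Key hex bytes c5 d3 f4 is 3 bytes ≤ B = 7; zero-pad to 7 bytes: K' = c5 d3 f4 00 00 00 00.
K' ⊕ ipad = f3 e5 c2 36 36 36 36.  K' ⊕ opad = 99 8f a8 5c 5c 5c 5c.
Inner input = (K'⊕ipad) ∥ m = f3 e5 c2 36 36 36 36 ∥ 74 66.
Inner hash: sum = 243+229+194+54+54+54+54+116+102 = 1100; mod 256 = 76 → 4c.
Outer input = (K'⊕opad) ∥ inner = 99 8f a8 5c 5c 5c 5c ∥ 4c.
Outer hash (tag): sum = 153+143+168+92+92+92+92+76 = 908; mod 256 = 140 → 8c.

8c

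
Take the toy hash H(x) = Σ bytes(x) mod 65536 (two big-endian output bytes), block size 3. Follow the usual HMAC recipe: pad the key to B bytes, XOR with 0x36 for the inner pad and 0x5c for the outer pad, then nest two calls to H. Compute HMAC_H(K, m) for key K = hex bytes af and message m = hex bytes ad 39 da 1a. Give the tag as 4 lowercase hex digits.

028c

Key hex bytes af is 1 byte ≤ B = 3; zero-pad to 3 bytes: K' = af 00 00.
K' ⊕ ipad = 99 36 36.  K' ⊕ opad = f3 5c 5c.
Inner input = (K'⊕ipad) ∥ m = 99 36 36 ∥ ad 39 da 1a.
Inner hash: sum = 153+54+54+173+57+218+26 = 735 → 02 df.
Outer input = (K'⊕opad) ∥ inner = f3 5c 5c ∥ 02 df.
Outer hash (tag): sum = 243+92+92+2+223 = 652 → 02 8c.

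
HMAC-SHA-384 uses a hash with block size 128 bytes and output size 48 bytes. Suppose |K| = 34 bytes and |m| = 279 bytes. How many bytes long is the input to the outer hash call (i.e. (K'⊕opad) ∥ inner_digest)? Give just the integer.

176

Key is 34 ≤ 128 bytes, zero-padded: |K'| = 128.
Outer input = (K'⊕opad) ∥ H(inner) → 128 + 48 = 176 bytes.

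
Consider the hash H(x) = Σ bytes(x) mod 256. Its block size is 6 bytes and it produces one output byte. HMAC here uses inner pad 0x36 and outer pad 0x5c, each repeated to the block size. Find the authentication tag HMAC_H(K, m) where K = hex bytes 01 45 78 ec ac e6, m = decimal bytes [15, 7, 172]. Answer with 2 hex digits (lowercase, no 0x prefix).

Key hex bytes 01 45 78 ec ac e6 is exactly B = 6 bytes: K' = 01 45 78 ec ac e6.
K' ⊕ ipad = 37 73 4e da 9a d0.  K' ⊕ opad = 5d 19 24 b0 f0 ba.
Inner input = (K'⊕ipad) ∥ m = 37 73 4e da 9a d0 ∥ 0f 07 ac.
Inner hash: sum = 55+115+78+218+154+208+15+7+172 = 1022; mod 256 = 254 → fe.
Outer input = (K'⊕opad) ∥ inner = 5d 19 24 b0 f0 ba ∥ fe.
Outer hash (tag): sum = 93+25+36+176+240+186+254 = 1010; mod 256 = 242 → f2.

f2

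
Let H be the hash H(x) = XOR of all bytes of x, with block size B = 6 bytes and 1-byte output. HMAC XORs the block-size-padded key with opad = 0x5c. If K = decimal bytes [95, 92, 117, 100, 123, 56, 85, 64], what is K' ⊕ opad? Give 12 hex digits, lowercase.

Key decimal bytes [95, 92, 117, 100, 123, 56, 85, 64] = 5f 5c 75 64 7b 38 55 40 is 8 bytes > B = 6, so hash it first: H(key) = 44, then zero-pad to 6 bytes: K' = 44 00 00 00 00 00.
XOR each byte with 0x5c: 44⊕5c=18, 00⊕5c=5c, 00⊕5c=5c, 00⊕5c=5c, 00⊕5c=5c, 00⊕5c=5c.

185c5c5c5c5c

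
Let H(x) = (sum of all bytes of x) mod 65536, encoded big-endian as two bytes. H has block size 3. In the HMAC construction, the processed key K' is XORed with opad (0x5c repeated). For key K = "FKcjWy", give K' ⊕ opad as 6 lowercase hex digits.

Key "FKcjWy" = 46 4b 63 6a 57 79 is 6 bytes > B = 3, so hash it first: H(key) = 02 2e, then zero-pad to 3 bytes: K' = 02 2e 00.
XOR each byte with 0x5c: 02⊕5c=5e, 2e⊕5c=72, 00⊕5c=5c.

5e725c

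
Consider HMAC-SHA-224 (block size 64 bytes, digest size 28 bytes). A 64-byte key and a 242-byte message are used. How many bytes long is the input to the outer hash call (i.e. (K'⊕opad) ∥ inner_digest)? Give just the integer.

92

Key is 64 ≤ 64 bytes, zero-padded: |K'| = 64.
Outer input = (K'⊕opad) ∥ H(inner) → 64 + 28 = 92 bytes.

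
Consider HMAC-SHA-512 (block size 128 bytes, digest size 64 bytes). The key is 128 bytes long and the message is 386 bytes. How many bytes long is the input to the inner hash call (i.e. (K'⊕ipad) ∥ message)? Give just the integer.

Key is 128 ≤ 128 bytes, zero-padded: |K'| = 128.
Inner input = (K'⊕ipad) ∥ m → 128 + 386 = 514 bytes.

514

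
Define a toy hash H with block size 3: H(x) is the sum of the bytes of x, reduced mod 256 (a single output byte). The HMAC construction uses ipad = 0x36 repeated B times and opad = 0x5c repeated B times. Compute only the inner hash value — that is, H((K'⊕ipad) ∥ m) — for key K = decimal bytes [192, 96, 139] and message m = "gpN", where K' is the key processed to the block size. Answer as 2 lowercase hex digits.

2e

Key decimal bytes [192, 96, 139] = c0 60 8b is exactly B = 3 bytes: K' = c0 60 8b.
K' ⊕ ipad = f6 56 bd.
Inner input = f6 56 bd ∥ 67 70 4e.
Inner hash: sum = 246+86+189+103+112+78 = 814; mod 256 = 46 → 2e.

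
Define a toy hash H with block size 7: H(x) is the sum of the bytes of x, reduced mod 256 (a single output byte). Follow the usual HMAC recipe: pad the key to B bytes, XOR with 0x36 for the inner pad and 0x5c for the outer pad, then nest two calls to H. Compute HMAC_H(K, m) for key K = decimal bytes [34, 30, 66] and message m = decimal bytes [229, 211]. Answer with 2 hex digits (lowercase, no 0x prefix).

8e

Key decimal bytes [34, 30, 66] = 22 1e 42 is 3 bytes ≤ B = 7; zero-pad to 7 bytes: K' = 22 1e 42 00 00 00 00.
K' ⊕ ipad = 14 28 74 36 36 36 36.  K' ⊕ opad = 7e 42 1e 5c 5c 5c 5c.
Inner input = (K'⊕ipad) ∥ m = 14 28 74 36 36 36 36 ∥ e5 d3.
Inner hash: sum = 20+40+116+54+54+54+54+229+211 = 832; mod 256 = 64 → 40.
Outer input = (K'⊕opad) ∥ inner = 7e 42 1e 5c 5c 5c 5c ∥ 40.
Outer hash (tag): sum = 126+66+30+92+92+92+92+64 = 654; mod 256 = 142 → 8e.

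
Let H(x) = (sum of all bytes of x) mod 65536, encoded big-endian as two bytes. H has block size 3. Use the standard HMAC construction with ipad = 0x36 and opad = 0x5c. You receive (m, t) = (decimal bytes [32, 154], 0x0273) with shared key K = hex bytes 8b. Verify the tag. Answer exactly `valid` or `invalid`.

valid

Key hex bytes 8b is 1 byte ≤ B = 3; zero-pad to 3 bytes: K' = 8b 00 00.
K' ⊕ ipad = bd 36 36; K' ⊕ opad = d7 5c 5c.
Inner hash: sum = 189+54+54+32+154 = 483 → 01 e3.
Outer hash (recomputed tag): sum = 215+92+92+1+227 = 627 → 02 73.
Recomputed tag = 0273; claimed = 0273 → match.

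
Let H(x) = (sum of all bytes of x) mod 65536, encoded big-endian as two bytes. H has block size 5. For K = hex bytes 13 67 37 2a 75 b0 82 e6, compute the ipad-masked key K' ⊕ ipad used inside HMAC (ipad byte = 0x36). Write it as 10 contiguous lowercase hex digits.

355e363636

Key hex bytes 13 67 37 2a 75 b0 82 e6 is 8 bytes > B = 5, so hash it first: H(key) = 03 68, then zero-pad to 5 bytes: K' = 03 68 00 00 00.
XOR each byte with 0x36: 03⊕36=35, 68⊕36=5e, 00⊕36=36, 00⊕36=36, 00⊕36=36.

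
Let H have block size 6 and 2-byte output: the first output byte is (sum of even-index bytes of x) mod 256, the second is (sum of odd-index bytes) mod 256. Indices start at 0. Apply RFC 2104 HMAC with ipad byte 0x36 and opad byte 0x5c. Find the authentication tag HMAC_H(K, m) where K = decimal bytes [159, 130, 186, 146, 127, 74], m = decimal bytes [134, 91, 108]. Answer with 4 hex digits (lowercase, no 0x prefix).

3cf1

Key decimal bytes [159, 130, 186, 146, 127, 74] = 9f 82 ba 92 7f 4a is exactly B = 6 bytes: K' = 9f 82 ba 92 7f 4a.
K' ⊕ ipad = a9 b4 8c a4 49 7c.  K' ⊕ opad = c3 de e6 ce 23 16.
Inner input = (K'⊕ipad) ∥ m = a9 b4 8c a4 49 7c ∥ 86 5b 6c.
Inner hash: even-index sum = 624 mod 256 = 112; odd-index sum = 559 mod 256 = 47 → 70 2f.
Outer input = (K'⊕opad) ∥ inner = c3 de e6 ce 23 16 ∥ 70 2f.
Outer hash (tag): even-index sum = 572 mod 256 = 60; odd-index sum = 497 mod 256 = 241 → 3c f1.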